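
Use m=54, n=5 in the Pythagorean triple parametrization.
(2891, 540, 2941)

Euclid's formula: a = m² - n², b = 2mn, c = m² + n²
m = 54, n = 5
a = 54² - 5² = 2916 - 25 = 2891
b = 2 × 54 × 5 = 540
c = 54² + 5² = 2916 + 25 = 2941
Verification: 2891² + 540² = 8357881 + 291600 = 8649481 = 2941² ✓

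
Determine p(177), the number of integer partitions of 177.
522115831195

p(n) counts ways to write n as a sum of positive integers (order ignored).
Euler's pentagonal recurrence: p(k) = p(k-1) + p(k-2) - p(k-5) - p(k-7) + p(k-12) + p(k-15) - ... (offsets j(3j∓1)/2, signs ++--, p(0)=1, p(<0)=0).
DP table for k = 0..176: p(0)=1, p(1)=1, p(2)=2, p(3)=3, p(4)=5, p(5)=7, p(6)=11, p(7)=15, p(8)=22, p(9)=30, p(10)=42, p(11)=56, p(12)=77, p(13)=101, p(14)=135, p(15)=176, p(16)=231, p(17)=297, p(18)=385, p(19)=490, p(20)=627, p(21)=792, p(22)=1002, p(23)=1255, p(24)=1575, p(25)=1958, p(26)=2436, p(27)=3010, p(28)=3718, p(29)=4565, p(30)=5604, p(31)=6842, p(32)=8349, p(33)=10143, p(34)=12310, p(35)=14883, p(36)=17977, p(37)=21637, p(38)=26015, p(39)=31185, p(40)=37338, p(41)=44583, p(42)=53174, p(43)=63261, p(44)=75175, p(45)=89134, p(46)=105558, p(47)=124754, p(48)=147273, p(49)=173525, p(50)=204226, p(51)=239943, p(52)=281589, p(53)=329931, p(54)=386155, p(55)=451276, p(56)=526823, p(57)=614154, p(58)=715220, p(59)=831820, p(60)=966467, p(61)=1121505, p(62)=1300156, p(63)=1505499, p(64)=1741630, p(65)=2012558, p(66)=2323520, p(67)=2679689, p(68)=3087735, p(69)=3554345, p(70)=4087968, p(71)=4697205, p(72)=5392783, p(73)=6185689, p(74)=7089500, p(75)=8118264, p(76)=9289091, p(77)=10619863, p(78)=12132164, p(79)=13848650, p(80)=15796476, p(81)=18004327, p(82)=20506255, p(83)=23338469, p(84)=26543660, p(85)=30167357, p(86)=34262962, p(87)=38887673, p(88)=44108109, p(89)=49995925, p(90)=56634173, p(91)=64112359, p(92)=72533807, p(93)=82010177, p(94)=92669720, p(95)=104651419, p(96)=118114304, p(97)=133230930, p(98)=150198136, p(99)=169229875, p(100)=190569292, p(101)=214481126, p(102)=241265379, p(103)=271248950, p(104)=304801365, p(105)=342325709, p(106)=384276336, p(107)=431149389, p(108)=483502844, p(109)=541946240, p(110)=607163746, p(111)=679903203, p(112)=761002156, p(113)=851376628, p(114)=952050665, p(115)=1064144451, p(116)=1188908248, p(117)=1327710076, p(118)=1482074143, p(119)=1653668665, p(120)=1844349560, p(121)=2056148051, p(122)=2291320912, p(123)=2552338241, p(124)=2841940500, p(125)=3163127352, p(126)=3519222692, p(127)=3913864295, p(128)=4351078600, p(129)=4835271870, p(130)=5371315400, p(131)=5964539504, p(132)=6620830889, p(133)=7346629512, p(134)=8149040695, p(135)=9035836076, p(136)=10015581680, p(137)=11097645016, p(138)=12292341831, p(139)=13610949895, p(140)=15065878135, p(141)=16670689208, p(142)=18440293320, p(143)=20390982757, p(144)=22540654445, p(145)=24908858009, p(146)=27517052599, p(147)=30388671978, p(148)=33549419497, p(149)=37027355200, p(150)=40853235313, p(151)=45060624582, p(152)=49686288421, p(153)=54770336324, p(154)=60356673280, p(155)=66493182097, p(156)=73232243759, p(157)=80630964769, p(158)=88751778802, p(159)=97662728555, p(160)=107438159466, p(161)=118159068427, p(162)=129913904637, p(163)=142798995930, p(164)=156919475295, p(165)=172389800255, p(166)=189334822579, p(167)=207890420102, p(168)=228204732751, p(169)=250438925115, p(170)=274768617130, p(171)=301384802048, p(172)=330495499613, p(173)=362326859895, p(174)=397125074750, p(175)=435157697830, p(176)=476715857290.
Final step: p(177) = p(176) + p(175) - p(172) - p(170) + p(165) + p(162) - p(155) - p(151) + p(142) + p(137) - p(126) - p(120) + p(107) + p(100) - p(85) - p(77) + p(60) + p(51) - p(32) - p(22) + p(1)
= 476715857290 + 435157697830 - 330495499613 - 274768617130 + 172389800255 + 129913904637 - 66493182097 - 45060624582 + 18440293320 + 11097645016 - 3519222692 - 1844349560 + 431149389 + 190569292 - 30167357 - 10619863 + 966467 + 239943 - 8349 - 1002 + 1
= 522115831195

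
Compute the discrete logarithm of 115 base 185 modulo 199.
116

Baby-step giant-step with step n = ⌈√199⌉ = 15.
Baby steps 185^j mod 199 (j:value) for j=0..14: 0:1, 1:185, 2:196, 3:42, 4:9, 5:73, 6:172, 7:179, 8:81, 9:60, 10:155, 11:19, 12:132, 13:142, 14:2.
Giant-step multiplier: 185^(-15) ≡ 185^(198-15) = 185^183 ≡ 135 (mod 199).
Giant steps γ_i = 115·135^i mod 199: γ_0=115, γ_1=3, γ_2=7, γ_3=149, γ_4=16, γ_5=170, γ_6=65, γ_7=19 (in table at j=11).
x = i·n + j = 7·15 + 11 = 116.
Check: 185^116 ≡ 115 (mod 199).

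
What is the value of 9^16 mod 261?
81

Repeated squaring. Binary of 16 = 10000.
9^1 ≡ 9 (mod 261); 9^2 ≡ 81 (mod 261); 9^4 ≡ 36 (mod 261); 9^8 ≡ 252 (mod 261); 9^16 ≡ 81 (mod 261)
9^16 = 9^16 ≡ 81 (mod 261)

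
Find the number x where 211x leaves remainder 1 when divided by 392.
379

gcd(211, 392) = 1, so the inverse exists.
Extended Euclidean algorithm on (392, 211):
392 = 1 × 211 + 181  ⟹  181 = (1)·392 + (-1)·211
211 = 1 × 181 + 30  ⟹  30 = (-1)·392 + (2)·211
181 = 6 × 30 + 1  ⟹  1 = (7)·392 + (-13)·211
So (-13)·211 ≡ 1 (mod 392), i.e. 211^(-1) ≡ -13 ≡ 379 (mod 392).
Check: 211 × 379 = 79969 ≡ 1 (mod 392)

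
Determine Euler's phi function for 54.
18

54 = 2 × 3^3
φ(n) = n × ∏(1 - 1/p) for each prime p dividing n
φ(54) = 54 × (1 - 1/2) × (1 - 1/3) = 18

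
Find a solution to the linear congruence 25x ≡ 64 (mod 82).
x ≡ 78 (mod 82)

gcd(25, 82) = 1, which divides 64, so solutions exist.
Find 25^(-1) mod 82 by the extended Euclidean algorithm:
82 = 3 × 25 + 7  ⟹  7 = (1)·82 + (-3)·25
25 = 3 × 7 + 4  ⟹  4 = (-3)·82 + (10)·25
7 = 1 × 4 + 3  ⟹  3 = (4)·82 + (-13)·25
4 = 1 × 3 + 1  ⟹  1 = (-7)·82 + (23)·25
So (23)·25 ≡ 1 (mod 82), i.e. 25^(-1) ≡ 23 (mod 82).
x ≡ 23 × 64 = 1472 ≡ 78 (mod 82).
Check: 25 × 78 = 1950 ≡ 64 (mod 82).
Unique solution: x ≡ 78 (mod 82)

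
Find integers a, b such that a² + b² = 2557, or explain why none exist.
21² + 46² (a=21, b=46)

Factorization: 2557 = 2557
By Fermat: n is sum of two squares iff every prime p ≡ 3 (mod 4) appears to even power.
All primes ≡ 3 (mod 4) appear to even power.
Search a = 0, 1, 2, … for 2557 - a² a perfect square: first hit at a = 21: 2557 - 441 = 2116 = 46².
2557 = 21² + 46² = 441 + 2116 ✓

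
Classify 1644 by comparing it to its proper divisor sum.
abundant

Proper divisors of 1644: sum = 1 + 2 + 3 + 4 + 6 + 12 + 137 + 274 + 411 + 548 + 822 = 2220
Since 2220 > 1644, 1644 is abundant.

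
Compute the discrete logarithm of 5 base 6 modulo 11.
6

Baby-step giant-step with step n = ⌈√11⌉ = 4.
Baby steps 6^j mod 11 (j:value) for j=0..3: 0:1, 1:6, 2:3, 3:7.
Giant-step multiplier: 6^(-4) ≡ 6^(10-4) = 6^6 ≡ 5 (mod 11).
Giant steps γ_i = 5·5^i mod 11: γ_0=5, γ_1=3 (in table at j=2).
x = i·n + j = 1·4 + 2 = 6.
Check: 6^6 ≡ 5 (mod 11).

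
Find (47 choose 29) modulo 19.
0

Using Lucas' theorem:
Write n=47 and k=29 in base 19:
n in base 19: [2, 9]
k in base 19: [1, 10]
C(47,29) mod 19 = ∏ C(n_i, k_i) mod 19
Digit binomials (mod 19): C(2,1) = 2; C(9,10) = 0 (k_i > n_i)
Product: 2 × 0 = 0 ≡ 0 (mod 19)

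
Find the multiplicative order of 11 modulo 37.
6

37 is prime, so ord(11) divides φ(37) = 36.
Divisors of 36: 1, 2, 3, 4, 6, 9, 12, 18, 36.
Repeated squaring: 11^1 ≡ 11, 11^2 ≡ 10, 11^4 ≡ 26, 11^8 ≡ 10, 11^16 ≡ 26, 11^32 ≡ 10 (mod 37).
Test 11^d mod 37 for each divisor d in increasing order:
11^1 ≡ 11
11^2 ≡ 10
11^3 = 11^2·11^1 ≡ 36
11^4 ≡ 26
11^6 = 11^4·11^2 ≡ 1  ← first divisor giving 1
The order is 6.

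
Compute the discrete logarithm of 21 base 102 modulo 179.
135

Baby-step giant-step with step n = ⌈√179⌉ = 14.
Baby steps 102^j mod 179 (j:value) for j=0..13: 0:1, 1:102, 2:22, 3:96, 4:126, 5:143, 6:87, 7:103, 8:124, 9:118, 10:43, 11:90, 12:51, 13:11.
Giant-step multiplier: 102^(-14) ≡ 102^(178-14) = 102^164 ≡ 138 (mod 179).
Giant steps γ_i = 21·138^i mod 179: γ_0=21, γ_1=34, γ_2=38, γ_3=53, γ_4=154, γ_5=130, γ_6=40, γ_7=150, γ_8=115, γ_9=118 (in table at j=9).
x = i·n + j = 9·14 + 9 = 135.
Check: 102^135 ≡ 21 (mod 179).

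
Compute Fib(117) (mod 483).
320

Matrix identity: Q^n = [[F_(n+1), F_n], [F_n, F_(n-1)]] with Q = [[1,1],[1,0]].
n = 117 = 1110101₂. Square-and-multiply, entries mod 483:
Q^1 = [[1,1],[1,0]]
Q^3 = (Q^1)²·Q = [[3,2],[2,1]]
Q^7 = (Q^3)²·Q = [[21,13],[13,8]]
Q^14 = (Q^7)² = [[127,377],[377,233]]
Q^29 = (Q^14)²·Q = [[314,317],[317,480]]
Q^58 = (Q^29)² = [[89,55],[55,34]]
Q^117 = (Q^58)²·Q = [[323,320],[320,3]]
F_117 mod 483 = Q^117[0][1] = 320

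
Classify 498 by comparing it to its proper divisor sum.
abundant

Proper divisors of 498: sum = 1 + 2 + 3 + 6 + 83 + 166 + 249 = 510
Since 510 > 498, 498 is abundant.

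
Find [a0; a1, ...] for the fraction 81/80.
[1; 80]

Euclidean algorithm steps:
81 = 1 × 80 + 1
80 = 80 × 1 + 0
Continued fraction: [1; 80]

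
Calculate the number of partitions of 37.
21637

p(n) counts ways to write n as a sum of positive integers (order ignored).
Euler's pentagonal recurrence: p(k) = p(k-1) + p(k-2) - p(k-5) - p(k-7) + p(k-12) + p(k-15) - ... (offsets j(3j∓1)/2, signs ++--, p(0)=1, p(<0)=0).
DP table for k = 0..36: p(0)=1, p(1)=1, p(2)=2, p(3)=3, p(4)=5, p(5)=7, p(6)=11, p(7)=15, p(8)=22, p(9)=30, p(10)=42, p(11)=56, p(12)=77, p(13)=101, p(14)=135, p(15)=176, p(16)=231, p(17)=297, p(18)=385, p(19)=490, p(20)=627, p(21)=792, p(22)=1002, p(23)=1255, p(24)=1575, p(25)=1958, p(26)=2436, p(27)=3010, p(28)=3718, p(29)=4565, p(30)=5604, p(31)=6842, p(32)=8349, p(33)=10143, p(34)=12310, p(35)=14883, p(36)=17977.
Final step: p(37) = p(36) + p(35) - p(32) - p(30) + p(25) + p(22) - p(15) - p(11) + p(2)
= 17977 + 14883 - 8349 - 5604 + 1958 + 1002 - 176 - 56 + 2
= 21637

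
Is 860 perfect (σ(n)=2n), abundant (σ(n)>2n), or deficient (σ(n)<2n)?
abundant

Proper divisors of 860: sum = 1 + 2 + 4 + 5 + 10 + 20 + 43 + 86 + 172 + 215 + 430 = 988
Since 988 > 860, 860 is abundant.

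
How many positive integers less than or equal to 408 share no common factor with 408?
128

408 = 2^3 × 3 × 17
φ(n) = n × ∏(1 - 1/p) for each prime p dividing n
φ(408) = 408 × (1 - 1/2) × (1 - 1/3) × (1 - 1/17) = 128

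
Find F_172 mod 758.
647

Matrix identity: Q^n = [[F_(n+1), F_n], [F_n, F_(n-1)]] with Q = [[1,1],[1,0]].
n = 172 = 10101100₂. Square-and-multiply, entries mod 758:
Q^1 = [[1,1],[1,0]]
Q^2 = (Q^1)² = [[2,1],[1,1]]
Q^5 = (Q^2)²·Q = [[8,5],[5,3]]
Q^10 = (Q^5)² = [[89,55],[55,34]]
Q^21 = (Q^10)²·Q = [[277,334],[334,701]]
Q^43 = (Q^21)²·Q = [[255,301],[301,712]]
Q^86 = (Q^43)² = [[236,753],[753,241]]
Q^172 = (Q^86)² = [[387,647],[647,498]]
F_172 mod 758 = Q^172[0][1] = 647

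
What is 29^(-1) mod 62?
15

gcd(29, 62) = 1, so the inverse exists.
Extended Euclidean algorithm on (62, 29):
62 = 2 × 29 + 4  ⟹  4 = (1)·62 + (-2)·29
29 = 7 × 4 + 1  ⟹  1 = (-7)·62 + (15)·29
So (15)·29 ≡ 1 (mod 62), i.e. 29^(-1) ≡ 15 (mod 62).
Check: 29 × 15 = 435 ≡ 1 (mod 62)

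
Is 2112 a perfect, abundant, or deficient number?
abundant

Proper divisors of 2112: sum = 1 + 2 + 3 + 4 + 6 + 8 + 11 + 12 + ... + 352 + 528 + 704 + 1056 (27 divisors) = 3984
Since 3984 > 2112, 2112 is abundant.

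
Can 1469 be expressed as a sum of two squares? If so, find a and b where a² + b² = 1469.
5² + 38² (a=5, b=38)

Factorization: 1469 = 13 × 113
By Fermat: n is sum of two squares iff every prime p ≡ 3 (mod 4) appears to even power.
All primes ≡ 3 (mod 4) appear to even power.
Search a = 0, 1, 2, … for 1469 - a² a perfect square: first hit at a = 5: 1469 - 25 = 1444 = 38².
1469 = 5² + 38² = 25 + 1444 ✓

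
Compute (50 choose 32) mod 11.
0

Using Lucas' theorem:
Write n=50 and k=32 in base 11:
n in base 11: [4, 6]
k in base 11: [2, 10]
C(50,32) mod 11 = ∏ C(n_i, k_i) mod 11
Digit binomials (mod 11): C(4,2) = 6; C(6,10) = 0 (k_i > n_i)
Product: 6 × 0 = 0 ≡ 0 (mod 11)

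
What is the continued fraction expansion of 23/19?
[1; 4, 1, 3]

Euclidean algorithm steps:
23 = 1 × 19 + 4
19 = 4 × 4 + 3
4 = 1 × 3 + 1
3 = 3 × 1 + 0
Continued fraction: [1; 4, 1, 3]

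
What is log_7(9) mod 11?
8

Baby-step giant-step with step n = ⌈√11⌉ = 4.
Baby steps 7^j mod 11 (j:value) for j=0..3: 0:1, 1:7, 2:5, 3:2.
Giant-step multiplier: 7^(-4) ≡ 7^(10-4) = 7^6 ≡ 4 (mod 11).
Giant steps γ_i = 9·4^i mod 11: γ_0=9, γ_1=3, γ_2=1 (in table at j=0).
x = i·n + j = 2·4 + 0 = 8.
Check: 7^8 ≡ 9 (mod 11).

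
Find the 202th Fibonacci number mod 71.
50

Matrix identity: Q^n = [[F_(n+1), F_n], [F_n, F_(n-1)]] with Q = [[1,1],[1,0]].
n = 202 = 11001010₂. Square-and-multiply, entries mod 71:
Q^1 = [[1,1],[1,0]]
Q^3 = (Q^1)²·Q = [[3,2],[2,1]]
Q^6 = (Q^3)² = [[13,8],[8,5]]
Q^12 = (Q^6)² = [[20,2],[2,18]]
Q^25 = (Q^12)²·Q = [[54,49],[49,5]]
Q^50 = (Q^25)² = [[63,51],[51,12]]
Q^101 = (Q^50)²·Q = [[29,38],[38,62]]
Q^202 = (Q^101)² = [[13,50],[50,34]]
F_202 mod 71 = Q^202[0][1] = 50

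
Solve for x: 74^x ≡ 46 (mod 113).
107

Baby-step giant-step with step n = ⌈√113⌉ = 11.
Baby steps 74^j mod 113 (j:value) for j=0..10: 0:1, 1:74, 2:52, 3:6, 4:105, 5:86, 6:36, 7:65, 8:64, 9:103, 10:51.
Giant-step multiplier: 74^(-11) ≡ 74^(112-11) = 74^101 ≡ 108 (mod 113).
Giant steps γ_i = 46·108^i mod 113: γ_0=46, γ_1=109, γ_2=20, γ_3=13, γ_4=48, γ_5=99, γ_6=70, γ_7=102, γ_8=55, γ_9=64 (in table at j=8).
x = i·n + j = 9·11 + 8 = 107.
Check: 74^107 ≡ 46 (mod 113).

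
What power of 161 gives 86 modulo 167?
9

Baby-step giant-step with step n = ⌈√167⌉ = 13.
Baby steps 161^j mod 167 (j:value) for j=0..12: 0:1, 1:161, 2:36, 3:118, 4:127, 5:73, 6:63, 7:123, 8:97, 9:86, 10:152, 11:90, 12:128.
h = 86 is already in the table at j=9, so x = 9.
Check: 161^9 ≡ 86 (mod 167).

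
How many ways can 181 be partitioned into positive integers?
749474411781

p(n) counts ways to write n as a sum of positive integers (order ignored).
Euler's pentagonal recurrence: p(k) = p(k-1) + p(k-2) - p(k-5) - p(k-7) + p(k-12) + p(k-15) - ... (offsets j(3j∓1)/2, signs ++--, p(0)=1, p(<0)=0).
DP table for k = 0..180: p(0)=1, p(1)=1, p(2)=2, p(3)=3, p(4)=5, p(5)=7, p(6)=11, p(7)=15, p(8)=22, p(9)=30, p(10)=42, p(11)=56, p(12)=77, p(13)=101, p(14)=135, p(15)=176, p(16)=231, p(17)=297, p(18)=385, p(19)=490, p(20)=627, p(21)=792, p(22)=1002, p(23)=1255, p(24)=1575, p(25)=1958, p(26)=2436, p(27)=3010, p(28)=3718, p(29)=4565, p(30)=5604, p(31)=6842, p(32)=8349, p(33)=10143, p(34)=12310, p(35)=14883, p(36)=17977, p(37)=21637, p(38)=26015, p(39)=31185, p(40)=37338, p(41)=44583, p(42)=53174, p(43)=63261, p(44)=75175, p(45)=89134, p(46)=105558, p(47)=124754, p(48)=147273, p(49)=173525, p(50)=204226, p(51)=239943, p(52)=281589, p(53)=329931, p(54)=386155, p(55)=451276, p(56)=526823, p(57)=614154, p(58)=715220, p(59)=831820, p(60)=966467, p(61)=1121505, p(62)=1300156, p(63)=1505499, p(64)=1741630, p(65)=2012558, p(66)=2323520, p(67)=2679689, p(68)=3087735, p(69)=3554345, p(70)=4087968, p(71)=4697205, p(72)=5392783, p(73)=6185689, p(74)=7089500, p(75)=8118264, p(76)=9289091, p(77)=10619863, p(78)=12132164, p(79)=13848650, p(80)=15796476, p(81)=18004327, p(82)=20506255, p(83)=23338469, p(84)=26543660, p(85)=30167357, p(86)=34262962, p(87)=38887673, p(88)=44108109, p(89)=49995925, p(90)=56634173, p(91)=64112359, p(92)=72533807, p(93)=82010177, p(94)=92669720, p(95)=104651419, p(96)=118114304, p(97)=133230930, p(98)=150198136, p(99)=169229875, p(100)=190569292, p(101)=214481126, p(102)=241265379, p(103)=271248950, p(104)=304801365, p(105)=342325709, p(106)=384276336, p(107)=431149389, p(108)=483502844, p(109)=541946240, p(110)=607163746, p(111)=679903203, p(112)=761002156, p(113)=851376628, p(114)=952050665, p(115)=1064144451, p(116)=1188908248, p(117)=1327710076, p(118)=1482074143, p(119)=1653668665, p(120)=1844349560, p(121)=2056148051, p(122)=2291320912, p(123)=2552338241, p(124)=2841940500, p(125)=3163127352, p(126)=3519222692, p(127)=3913864295, p(128)=4351078600, p(129)=4835271870, p(130)=5371315400, p(131)=5964539504, p(132)=6620830889, p(133)=7346629512, p(134)=8149040695, p(135)=9035836076, p(136)=10015581680, p(137)=11097645016, p(138)=12292341831, p(139)=13610949895, p(140)=15065878135, p(141)=16670689208, p(142)=18440293320, p(143)=20390982757, p(144)=22540654445, p(145)=24908858009, p(146)=27517052599, p(147)=30388671978, p(148)=33549419497, p(149)=37027355200, p(150)=40853235313, p(151)=45060624582, p(152)=49686288421, p(153)=54770336324, p(154)=60356673280, p(155)=66493182097, p(156)=73232243759, p(157)=80630964769, p(158)=88751778802, p(159)=97662728555, p(160)=107438159466, p(161)=118159068427, p(162)=129913904637, p(163)=142798995930, p(164)=156919475295, p(165)=172389800255, p(166)=189334822579, p(167)=207890420102, p(168)=228204732751, p(169)=250438925115, p(170)=274768617130, p(171)=301384802048, p(172)=330495499613, p(173)=362326859895, p(174)=397125074750, p(175)=435157697830, p(176)=476715857290, p(177)=522115831195, p(178)=571701605655, p(179)=625846753120, p(180)=684957390936.
Final step: p(181) = p(180) + p(179) - p(176) - p(174) + p(169) + p(166) - p(159) - p(155) + p(146) + p(141) - p(130) - p(124) + p(111) + p(104) - p(89) - p(81) + p(64) + p(55) - p(36) - p(26) + p(5)
= 684957390936 + 625846753120 - 476715857290 - 397125074750 + 250438925115 + 189334822579 - 97662728555 - 66493182097 + 27517052599 + 16670689208 - 5371315400 - 2841940500 + 679903203 + 304801365 - 49995925 - 18004327 + 1741630 + 451276 - 17977 - 2436 + 7
= 749474411781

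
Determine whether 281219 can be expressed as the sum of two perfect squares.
Not possible

Factorization: 281219 = 19^3 × 41
By Fermat: n is sum of two squares iff every prime p ≡ 3 (mod 4) appears to even power.
Prime(s) ≡ 3 (mod 4) with odd exponent: [(19, 3)]
Therefore 281219 cannot be expressed as a² + b².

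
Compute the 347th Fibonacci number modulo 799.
522

Matrix identity: Q^n = [[F_(n+1), F_n], [F_n, F_(n-1)]] with Q = [[1,1],[1,0]].
n = 347 = 101011011₂. Square-and-multiply, entries mod 799:
Q^1 = [[1,1],[1,0]]
Q^2 = (Q^1)² = [[2,1],[1,1]]
Q^5 = (Q^2)²·Q = [[8,5],[5,3]]
Q^10 = (Q^5)² = [[89,55],[55,34]]
Q^21 = (Q^10)²·Q = [[133,559],[559,373]]
Q^43 = (Q^21)²·Q = [[191,183],[183,8]]
Q^86 = (Q^43)² = [[457,462],[462,794]]
Q^173 = (Q^86)²·Q = [[706,421],[421,285]]
Q^347 = (Q^173)²·Q = [[655,522],[522,133]]
F_347 mod 799 = Q^347[0][1] = 522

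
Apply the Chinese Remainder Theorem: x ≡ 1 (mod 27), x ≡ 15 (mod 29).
595

Using Chinese Remainder Theorem:
M = 27 × 29 = 783
M1 = 29, M2 = 27
y1 = 29^(-1) mod 27 = 14
y2 = 27^(-1) mod 29 = 14
x = (1×29×14 + 15×27×14) mod 783 = 595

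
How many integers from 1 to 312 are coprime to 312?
96

312 = 2^3 × 3 × 13
φ(n) = n × ∏(1 - 1/p) for each prime p dividing n
φ(312) = 312 × (1 - 1/2) × (1 - 1/3) × (1 - 1/13) = 96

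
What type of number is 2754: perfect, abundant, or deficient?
abundant

Proper divisors of 2754: sum = 1 + 2 + 3 + 6 + 9 + 17 + 18 + 27 + ... + 306 + 459 + 918 + 1377 (19 divisors) = 3780
Since 3780 > 2754, 2754 is abundant.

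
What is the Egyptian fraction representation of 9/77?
1/9 + 1/174 + 1/40194

Greedy algorithm:
9/77: ceiling(77/9) = 9, use 1/9
4/693: ceiling(693/4) = 174, use 1/174
1/40194: ceiling(40194/1) = 40194, use 1/40194
Result: 9/77 = 1/9 + 1/174 + 1/40194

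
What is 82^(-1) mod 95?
73

gcd(82, 95) = 1, so the inverse exists.
Extended Euclidean algorithm on (95, 82):
95 = 1 × 82 + 13  ⟹  13 = (1)·95 + (-1)·82
82 = 6 × 13 + 4  ⟹  4 = (-6)·95 + (7)·82
13 = 3 × 4 + 1  ⟹  1 = (19)·95 + (-22)·82
So (-22)·82 ≡ 1 (mod 95), i.e. 82^(-1) ≡ -22 ≡ 73 (mod 95).
Check: 82 × 73 = 5986 ≡ 1 (mod 95)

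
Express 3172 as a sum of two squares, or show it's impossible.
6² + 56² (a=6, b=56)

Factorization: 3172 = 2^2 × 13 × 61
By Fermat: n is sum of two squares iff every prime p ≡ 3 (mod 4) appears to even power.
All primes ≡ 3 (mod 4) appear to even power.
Search a = 0, 1, 2, … for 3172 - a² a perfect square: first hit at a = 6: 3172 - 36 = 3136 = 56².
3172 = 6² + 56² = 36 + 3136 ✓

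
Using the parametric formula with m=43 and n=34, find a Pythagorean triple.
(693, 2924, 3005)

Euclid's formula: a = m² - n², b = 2mn, c = m² + n²
m = 43, n = 34
a = 43² - 34² = 1849 - 1156 = 693
b = 2 × 43 × 34 = 2924
c = 43² + 34² = 1849 + 1156 = 3005
Verification: 693² + 2924² = 480249 + 8549776 = 9030025 = 3005² ✓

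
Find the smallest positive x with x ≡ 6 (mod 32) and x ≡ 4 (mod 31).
934

Using Chinese Remainder Theorem:
M = 32 × 31 = 992
M1 = 31, M2 = 32
y1 = 31^(-1) mod 32 = 31
y2 = 32^(-1) mod 31 = 1
x = (6×31×31 + 4×32×1) mod 992 = 934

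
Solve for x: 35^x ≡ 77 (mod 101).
34

Baby-step giant-step with step n = ⌈√101⌉ = 11.
Baby steps 35^j mod 101 (j:value) for j=0..10: 0:1, 1:35, 2:13, 3:51, 4:68, 5:57, 6:76, 7:34, 8:79, 9:38, 10:17.
Giant-step multiplier: 35^(-11) ≡ 35^(100-11) = 35^89 ≡ 55 (mod 101).
Giant steps γ_i = 77·55^i mod 101: γ_0=77, γ_1=94, γ_2=19, γ_3=35 (in table at j=1).
x = i·n + j = 3·11 + 1 = 34.
Check: 35^34 ≡ 77 (mod 101).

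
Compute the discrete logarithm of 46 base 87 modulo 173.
151

Baby-step giant-step with step n = ⌈√173⌉ = 14.
Baby steps 87^j mod 173 (j:value) for j=0..13: 0:1, 1:87, 2:130, 3:65, 4:119, 5:146, 6:73, 7:123, 8:148, 9:74, 10:37, 11:105, 12:139, 13:156.
Giant-step multiplier: 87^(-14) ≡ 87^(172-14) = 87^158 ≡ 122 (mod 173).
Giant steps γ_i = 46·122^i mod 173: γ_0=46, γ_1=76, γ_2=103, γ_3=110, γ_4=99, γ_5=141, γ_6=75, γ_7=154, γ_8=104, γ_9=59, γ_10=105 (in table at j=11).
x = i·n + j = 10·14 + 11 = 151.
Check: 87^151 ≡ 46 (mod 173).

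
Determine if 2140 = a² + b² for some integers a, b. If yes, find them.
Not possible

Factorization: 2140 = 2^2 × 5 × 107
By Fermat: n is sum of two squares iff every prime p ≡ 3 (mod 4) appears to even power.
Prime(s) ≡ 3 (mod 4) with odd exponent: [(107, 1)]
Therefore 2140 cannot be expressed as a² + b².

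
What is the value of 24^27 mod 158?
78

Repeated squaring. Binary of 27 = 11011.
24^1 ≡ 24 (mod 158); 24^2 ≡ 102 (mod 158); 24^4 ≡ 134 (mod 158); 24^8 ≡ 102 (mod 158); 24^16 ≡ 134 (mod 158)
24^27 = 24^1 × 24^2 × 24^8 × 24^16 ≡ 78 (mod 158)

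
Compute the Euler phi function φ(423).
276

423 = 3^2 × 47
φ(n) = n × ∏(1 - 1/p) for each prime p dividing n
φ(423) = 423 × (1 - 1/3) × (1 - 1/47) = 276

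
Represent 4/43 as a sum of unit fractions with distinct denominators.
1/11 + 1/473

Greedy algorithm:
4/43: ceiling(43/4) = 11, use 1/11
1/473: ceiling(473/1) = 473, use 1/473
Result: 4/43 = 1/11 + 1/473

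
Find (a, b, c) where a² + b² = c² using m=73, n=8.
(5265, 1168, 5393)

Euclid's formula: a = m² - n², b = 2mn, c = m² + n²
m = 73, n = 8
a = 73² - 8² = 5329 - 64 = 5265
b = 2 × 73 × 8 = 1168
c = 73² + 8² = 5329 + 64 = 5393
Verification: 5265² + 1168² = 27720225 + 1364224 = 29084449 = 5393² ✓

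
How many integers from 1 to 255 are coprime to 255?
128

255 = 3 × 5 × 17
φ(n) = n × ∏(1 - 1/p) for each prime p dividing n
φ(255) = 255 × (1 - 1/3) × (1 - 1/5) × (1 - 1/17) = 128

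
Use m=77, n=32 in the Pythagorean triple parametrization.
(4905, 4928, 6953)

Euclid's formula: a = m² - n², b = 2mn, c = m² + n²
m = 77, n = 32
a = 77² - 32² = 5929 - 1024 = 4905
b = 2 × 77 × 32 = 4928
c = 77² + 32² = 5929 + 1024 = 6953
Verification: 4905² + 4928² = 24059025 + 24285184 = 48344209 = 6953² ✓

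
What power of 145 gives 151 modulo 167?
17

Baby-step giant-step with step n = ⌈√167⌉ = 13.
Baby steps 145^j mod 167 (j:value) for j=0..12: 0:1, 1:145, 2:150, 3:40, 4:122, 5:155, 6:97, 7:37, 8:21, 9:39, 10:144, 11:5, 12:57.
Giant-step multiplier: 145^(-13) ≡ 145^(166-13) = 145^153 ≡ 55 (mod 167).
Giant steps γ_i = 151·55^i mod 167: γ_0=151, γ_1=122 (in table at j=4).
x = i·n + j = 1·13 + 4 = 17.
Check: 145^17 ≡ 151 (mod 167).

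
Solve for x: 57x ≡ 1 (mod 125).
68

gcd(57, 125) = 1, so the inverse exists.
Extended Euclidean algorithm on (125, 57):
125 = 2 × 57 + 11  ⟹  11 = (1)·125 + (-2)·57
57 = 5 × 11 + 2  ⟹  2 = (-5)·125 + (11)·57
11 = 5 × 2 + 1  ⟹  1 = (26)·125 + (-57)·57
So (-57)·57 ≡ 1 (mod 125), i.e. 57^(-1) ≡ -57 ≡ 68 (mod 125).
Check: 57 × 68 = 3876 ≡ 1 (mod 125)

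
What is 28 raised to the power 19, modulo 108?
28

Repeated squaring. Binary of 19 = 10011.
28^1 ≡ 28 (mod 108); 28^2 ≡ 28 (mod 108); 28^4 ≡ 28 (mod 108); 28^8 ≡ 28 (mod 108); 28^16 ≡ 28 (mod 108)
28^19 = 28^1 × 28^2 × 28^16 ≡ 28 (mod 108)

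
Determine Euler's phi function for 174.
56

174 = 2 × 3 × 29
φ(n) = n × ∏(1 - 1/p) for each prime p dividing n
φ(174) = 174 × (1 - 1/2) × (1 - 1/3) × (1 - 1/29) = 56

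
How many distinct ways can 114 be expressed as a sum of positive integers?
952050665

p(n) counts ways to write n as a sum of positive integers (order ignored).
Euler's pentagonal recurrence: p(k) = p(k-1) + p(k-2) - p(k-5) - p(k-7) + p(k-12) + p(k-15) - ... (offsets j(3j∓1)/2, signs ++--, p(0)=1, p(<0)=0).
DP table for k = 0..113: p(0)=1, p(1)=1, p(2)=2, p(3)=3, p(4)=5, p(5)=7, p(6)=11, p(7)=15, p(8)=22, p(9)=30, p(10)=42, p(11)=56, p(12)=77, p(13)=101, p(14)=135, p(15)=176, p(16)=231, p(17)=297, p(18)=385, p(19)=490, p(20)=627, p(21)=792, p(22)=1002, p(23)=1255, p(24)=1575, p(25)=1958, p(26)=2436, p(27)=3010, p(28)=3718, p(29)=4565, p(30)=5604, p(31)=6842, p(32)=8349, p(33)=10143, p(34)=12310, p(35)=14883, p(36)=17977, p(37)=21637, p(38)=26015, p(39)=31185, p(40)=37338, p(41)=44583, p(42)=53174, p(43)=63261, p(44)=75175, p(45)=89134, p(46)=105558, p(47)=124754, p(48)=147273, p(49)=173525, p(50)=204226, p(51)=239943, p(52)=281589, p(53)=329931, p(54)=386155, p(55)=451276, p(56)=526823, p(57)=614154, p(58)=715220, p(59)=831820, p(60)=966467, p(61)=1121505, p(62)=1300156, p(63)=1505499, p(64)=1741630, p(65)=2012558, p(66)=2323520, p(67)=2679689, p(68)=3087735, p(69)=3554345, p(70)=4087968, p(71)=4697205, p(72)=5392783, p(73)=6185689, p(74)=7089500, p(75)=8118264, p(76)=9289091, p(77)=10619863, p(78)=12132164, p(79)=13848650, p(80)=15796476, p(81)=18004327, p(82)=20506255, p(83)=23338469, p(84)=26543660, p(85)=30167357, p(86)=34262962, p(87)=38887673, p(88)=44108109, p(89)=49995925, p(90)=56634173, p(91)=64112359, p(92)=72533807, p(93)=82010177, p(94)=92669720, p(95)=104651419, p(96)=118114304, p(97)=133230930, p(98)=150198136, p(99)=169229875, p(100)=190569292, p(101)=214481126, p(102)=241265379, p(103)=271248950, p(104)=304801365, p(105)=342325709, p(106)=384276336, p(107)=431149389, p(108)=483502844, p(109)=541946240, p(110)=607163746, p(111)=679903203, p(112)=761002156, p(113)=851376628.
Final step: p(114) = p(113) + p(112) - p(109) - p(107) + p(102) + p(99) - p(92) - p(88) + p(79) + p(74) - p(63) - p(57) + p(44) + p(37) - p(22) - p(14)
= 851376628 + 761002156 - 541946240 - 431149389 + 241265379 + 169229875 - 72533807 - 44108109 + 13848650 + 7089500 - 1505499 - 614154 + 75175 + 21637 - 1002 - 135
= 952050665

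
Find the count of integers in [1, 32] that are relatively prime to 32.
16

32 = 2^5
φ(n) = n × ∏(1 - 1/p) for each prime p dividing n
φ(32) = 32 × (1 - 1/2) = 16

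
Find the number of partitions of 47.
124754

p(n) counts ways to write n as a sum of positive integers (order ignored).
Euler's pentagonal recurrence: p(k) = p(k-1) + p(k-2) - p(k-5) - p(k-7) + p(k-12) + p(k-15) - ... (offsets j(3j∓1)/2, signs ++--, p(0)=1, p(<0)=0).
DP table for k = 0..46: p(0)=1, p(1)=1, p(2)=2, p(3)=3, p(4)=5, p(5)=7, p(6)=11, p(7)=15, p(8)=22, p(9)=30, p(10)=42, p(11)=56, p(12)=77, p(13)=101, p(14)=135, p(15)=176, p(16)=231, p(17)=297, p(18)=385, p(19)=490, p(20)=627, p(21)=792, p(22)=1002, p(23)=1255, p(24)=1575, p(25)=1958, p(26)=2436, p(27)=3010, p(28)=3718, p(29)=4565, p(30)=5604, p(31)=6842, p(32)=8349, p(33)=10143, p(34)=12310, p(35)=14883, p(36)=17977, p(37)=21637, p(38)=26015, p(39)=31185, p(40)=37338, p(41)=44583, p(42)=53174, p(43)=63261, p(44)=75175, p(45)=89134, p(46)=105558.
Final step: p(47) = p(46) + p(45) - p(42) - p(40) + p(35) + p(32) - p(25) - p(21) + p(12) + p(7)
= 105558 + 89134 - 53174 - 37338 + 14883 + 8349 - 1958 - 792 + 77 + 15
= 124754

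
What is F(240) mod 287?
0

Matrix identity: Q^n = [[F_(n+1), F_n], [F_n, F_(n-1)]] with Q = [[1,1],[1,0]].
n = 240 = 11110000₂. Square-and-multiply, entries mod 287:
Q^1 = [[1,1],[1,0]]
Q^3 = (Q^1)²·Q = [[3,2],[2,1]]
Q^7 = (Q^3)²·Q = [[21,13],[13,8]]
Q^15 = (Q^7)²·Q = [[126,36],[36,90]]
Q^30 = (Q^15)² = [[239,27],[27,212]]
Q^60 = (Q^30)² = [[163,123],[123,40]]
Q^120 = (Q^60)² = [[83,0],[0,83]]
Q^240 = (Q^120)² = [[1,0],[0,1]]
F_240 mod 287 = Q^240[0][1] = 0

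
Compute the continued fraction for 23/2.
[11; 2]

Euclidean algorithm steps:
23 = 11 × 2 + 1
2 = 2 × 1 + 0
Continued fraction: [11; 2]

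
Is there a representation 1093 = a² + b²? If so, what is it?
2² + 33² (a=2, b=33)

Factorization: 1093 = 1093
By Fermat: n is sum of two squares iff every prime p ≡ 3 (mod 4) appears to even power.
All primes ≡ 3 (mod 4) appear to even power.
Search a = 0, 1, 2, … for 1093 - a² a perfect square: first hit at a = 2: 1093 - 4 = 1089 = 33².
1093 = 2² + 33² = 4 + 1089 ✓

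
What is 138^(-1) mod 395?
312

gcd(138, 395) = 1, so the inverse exists.
Extended Euclidean algorithm on (395, 138):
395 = 2 × 138 + 119  ⟹  119 = (1)·395 + (-2)·138
138 = 1 × 119 + 19  ⟹  19 = (-1)·395 + (3)·138
119 = 6 × 19 + 5  ⟹  5 = (7)·395 + (-20)·138
19 = 3 × 5 + 4  ⟹  4 = (-22)·395 + (63)·138
5 = 1 × 4 + 1  ⟹  1 = (29)·395 + (-83)·138
So (-83)·138 ≡ 1 (mod 395), i.e. 138^(-1) ≡ -83 ≡ 312 (mod 395).
Check: 138 × 312 = 43056 ≡ 1 (mod 395)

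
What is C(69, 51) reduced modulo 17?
4

Using Lucas' theorem:
Write n=69 and k=51 in base 17:
n in base 17: [4, 1]
k in base 17: [3, 0]
C(69,51) mod 17 = ∏ C(n_i, k_i) mod 17
Digit binomials (mod 17): C(4,3) = 4; C(1,0) = 1
Product: 4 × 1 = 4 ≡ 4 (mod 17)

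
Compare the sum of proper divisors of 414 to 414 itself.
abundant

Proper divisors of 414: sum = 1 + 2 + 3 + 6 + 9 + 18 + 23 + 46 + 69 + 138 + 207 = 522
Since 522 > 414, 414 is abundant.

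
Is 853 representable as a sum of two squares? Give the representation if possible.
18² + 23² (a=18, b=23)

Factorization: 853 = 853
By Fermat: n is sum of two squares iff every prime p ≡ 3 (mod 4) appears to even power.
All primes ≡ 3 (mod 4) appear to even power.
Search a = 0, 1, 2, … for 853 - a² a perfect square: first hit at a = 18: 853 - 324 = 529 = 23².
853 = 18² + 23² = 324 + 529 ✓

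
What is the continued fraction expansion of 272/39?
[6; 1, 38]

Euclidean algorithm steps:
272 = 6 × 39 + 38
39 = 1 × 38 + 1
38 = 38 × 1 + 0
Continued fraction: [6; 1, 38]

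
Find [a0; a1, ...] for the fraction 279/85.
[3; 3, 1, 1, 5, 2]

Euclidean algorithm steps:
279 = 3 × 85 + 24
85 = 3 × 24 + 13
24 = 1 × 13 + 11
13 = 1 × 11 + 2
11 = 5 × 2 + 1
2 = 2 × 1 + 0
Continued fraction: [3; 3, 1, 1, 5, 2]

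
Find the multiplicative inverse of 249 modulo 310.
249

gcd(249, 310) = 1, so the inverse exists.
Extended Euclidean algorithm on (310, 249):
310 = 1 × 249 + 61  ⟹  61 = (1)·310 + (-1)·249
249 = 4 × 61 + 5  ⟹  5 = (-4)·310 + (5)·249
61 = 12 × 5 + 1  ⟹  1 = (49)·310 + (-61)·249
So (-61)·249 ≡ 1 (mod 310), i.e. 249^(-1) ≡ -61 ≡ 249 (mod 310).
Check: 249 × 249 = 62001 ≡ 1 (mod 310)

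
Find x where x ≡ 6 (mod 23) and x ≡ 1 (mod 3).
52

Using Chinese Remainder Theorem:
M = 23 × 3 = 69
M1 = 3, M2 = 23
y1 = 3^(-1) mod 23 = 8
y2 = 23^(-1) mod 3 = 2
x = (6×3×8 + 1×23×2) mod 69 = 52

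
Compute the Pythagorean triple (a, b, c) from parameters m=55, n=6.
(2989, 660, 3061)

Euclid's formula: a = m² - n², b = 2mn, c = m² + n²
m = 55, n = 6
a = 55² - 6² = 3025 - 36 = 2989
b = 2 × 55 × 6 = 660
c = 55² + 6² = 3025 + 36 = 3061
Verification: 2989² + 660² = 8934121 + 435600 = 9369721 = 3061² ✓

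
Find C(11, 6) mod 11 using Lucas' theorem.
0

Using Lucas' theorem:
Write n=11 and k=6 in base 11:
n in base 11: [1, 0]
k in base 11: [0, 6]
C(11,6) mod 11 = ∏ C(n_i, k_i) mod 11
Digit binomials (mod 11): C(1,0) = 1; C(0,6) = 0 (k_i > n_i)
Product: 1 × 0 = 0 ≡ 0 (mod 11)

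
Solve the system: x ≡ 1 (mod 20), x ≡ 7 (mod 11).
161

Using Chinese Remainder Theorem:
M = 20 × 11 = 220
M1 = 11, M2 = 20
y1 = 11^(-1) mod 20 = 11
y2 = 20^(-1) mod 11 = 5
x = (1×11×11 + 7×20×5) mod 220 = 161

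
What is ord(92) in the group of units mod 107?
53

107 is prime, so ord(92) divides φ(107) = 106.
Divisors of 106: 1, 2, 53, 106.
Repeated squaring: 92^1 ≡ 92, 92^2 ≡ 11, 92^4 ≡ 14, 92^8 ≡ 89, 92^16 ≡ 3, 92^32 ≡ 9, 92^64 ≡ 81 (mod 107).
Test 92^d mod 107 for each divisor d in increasing order:
92^1 ≡ 92
92^2 ≡ 11
92^53 = 92^32·92^16·92^4·92^1 ≡ 1  ← first divisor giving 1
The order is 53.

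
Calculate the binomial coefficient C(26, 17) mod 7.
2

Using Lucas' theorem:
Write n=26 and k=17 in base 7:
n in base 7: [3, 5]
k in base 7: [2, 3]
C(26,17) mod 7 = ∏ C(n_i, k_i) mod 7
Digit binomials (mod 7): C(3,2) = 3; C(5,3) = 10 ≡ 3
Product: 3 × 3 = 9 ≡ 2 (mod 7)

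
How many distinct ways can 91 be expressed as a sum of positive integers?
64112359

p(n) counts ways to write n as a sum of positive integers (order ignored).
Euler's pentagonal recurrence: p(k) = p(k-1) + p(k-2) - p(k-5) - p(k-7) + p(k-12) + p(k-15) - ... (offsets j(3j∓1)/2, signs ++--, p(0)=1, p(<0)=0).
DP table for k = 0..90: p(0)=1, p(1)=1, p(2)=2, p(3)=3, p(4)=5, p(5)=7, p(6)=11, p(7)=15, p(8)=22, p(9)=30, p(10)=42, p(11)=56, p(12)=77, p(13)=101, p(14)=135, p(15)=176, p(16)=231, p(17)=297, p(18)=385, p(19)=490, p(20)=627, p(21)=792, p(22)=1002, p(23)=1255, p(24)=1575, p(25)=1958, p(26)=2436, p(27)=3010, p(28)=3718, p(29)=4565, p(30)=5604, p(31)=6842, p(32)=8349, p(33)=10143, p(34)=12310, p(35)=14883, p(36)=17977, p(37)=21637, p(38)=26015, p(39)=31185, p(40)=37338, p(41)=44583, p(42)=53174, p(43)=63261, p(44)=75175, p(45)=89134, p(46)=105558, p(47)=124754, p(48)=147273, p(49)=173525, p(50)=204226, p(51)=239943, p(52)=281589, p(53)=329931, p(54)=386155, p(55)=451276, p(56)=526823, p(57)=614154, p(58)=715220, p(59)=831820, p(60)=966467, p(61)=1121505, p(62)=1300156, p(63)=1505499, p(64)=1741630, p(65)=2012558, p(66)=2323520, p(67)=2679689, p(68)=3087735, p(69)=3554345, p(70)=4087968, p(71)=4697205, p(72)=5392783, p(73)=6185689, p(74)=7089500, p(75)=8118264, p(76)=9289091, p(77)=10619863, p(78)=12132164, p(79)=13848650, p(80)=15796476, p(81)=18004327, p(82)=20506255, p(83)=23338469, p(84)=26543660, p(85)=30167357, p(86)=34262962, p(87)=38887673, p(88)=44108109, p(89)=49995925, p(90)=56634173.
Final step: p(91) = p(90) + p(89) - p(86) - p(84) + p(79) + p(76) - p(69) - p(65) + p(56) + p(51) - p(40) - p(34) + p(21) + p(14)
= 56634173 + 49995925 - 34262962 - 26543660 + 13848650 + 9289091 - 3554345 - 2012558 + 526823 + 239943 - 37338 - 12310 + 792 + 135
= 64112359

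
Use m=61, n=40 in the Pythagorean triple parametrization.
(2121, 4880, 5321)

Euclid's formula: a = m² - n², b = 2mn, c = m² + n²
m = 61, n = 40
a = 61² - 40² = 3721 - 1600 = 2121
b = 2 × 61 × 40 = 4880
c = 61² + 40² = 3721 + 1600 = 5321
Verification: 2121² + 4880² = 4498641 + 23814400 = 28313041 = 5321² ✓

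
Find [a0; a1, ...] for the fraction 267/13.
[20; 1, 1, 6]

Euclidean algorithm steps:
267 = 20 × 13 + 7
13 = 1 × 7 + 6
7 = 1 × 6 + 1
6 = 6 × 1 + 0
Continued fraction: [20; 1, 1, 6]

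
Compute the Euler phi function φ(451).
400

451 = 11 × 41
φ(n) = n × ∏(1 - 1/p) for each prime p dividing n
φ(451) = 451 × (1 - 1/11) × (1 - 1/41) = 400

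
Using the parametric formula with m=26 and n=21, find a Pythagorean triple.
(235, 1092, 1117)

Euclid's formula: a = m² - n², b = 2mn, c = m² + n²
m = 26, n = 21
a = 26² - 21² = 676 - 441 = 235
b = 2 × 26 × 21 = 1092
c = 26² + 21² = 676 + 441 = 1117
Verification: 235² + 1092² = 55225 + 1192464 = 1247689 = 1117² ✓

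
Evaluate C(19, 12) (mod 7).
2

Using Lucas' theorem:
Write n=19 and k=12 in base 7:
n in base 7: [2, 5]
k in base 7: [1, 5]
C(19,12) mod 7 = ∏ C(n_i, k_i) mod 7
Digit binomials (mod 7): C(2,1) = 2; C(5,5) = 1
Product: 2 × 1 = 2 ≡ 2 (mod 7)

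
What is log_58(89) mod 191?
49

Baby-step giant-step with step n = ⌈√191⌉ = 14.
Baby steps 58^j mod 191 (j:value) for j=0..13: 0:1, 1:58, 2:117, 3:101, 4:128, 5:166, 6:78, 7:131, 8:149, 9:47, 10:52, 11:151, 12:163, 13:95.
Giant-step multiplier: 58^(-14) ≡ 58^(190-14) = 58^176 ≡ 79 (mod 191).
Giant steps γ_i = 89·79^i mod 191: γ_0=89, γ_1=155, γ_2=21, γ_3=131 (in table at j=7).
x = i·n + j = 3·14 + 7 = 49.
Check: 58^49 ≡ 89 (mod 191).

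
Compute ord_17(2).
8

17 is prime, so ord(2) divides φ(17) = 16.
Divisors of 16: 1, 2, 4, 8, 16.
Repeated squaring: 2^1 ≡ 2, 2^2 ≡ 4, 2^4 ≡ 16, 2^8 ≡ 1, 2^16 ≡ 1 (mod 17).
Test 2^d mod 17 for each divisor d in increasing order:
2^1 ≡ 2
2^2 ≡ 4
2^4 ≡ 16
2^8 ≡ 1  ← first divisor giving 1
The order is 8.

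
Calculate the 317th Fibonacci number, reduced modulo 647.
514

Matrix identity: Q^n = [[F_(n+1), F_n], [F_n, F_(n-1)]] with Q = [[1,1],[1,0]].
n = 317 = 100111101₂. Square-and-multiply, entries mod 647:
Q^1 = [[1,1],[1,0]]
Q^2 = (Q^1)² = [[2,1],[1,1]]
Q^4 = (Q^2)² = [[5,3],[3,2]]
Q^9 = (Q^4)²·Q = [[55,34],[34,21]]
Q^19 = (Q^9)²·Q = [[295,299],[299,643]]
Q^39 = (Q^19)²·Q = [[106,442],[442,311]]
Q^79 = (Q^39)²·Q = [[126,207],[207,566]]
Q^158 = (Q^79)² = [[495,257],[257,238]]
Q^317 = (Q^158)²·Q = [[618,514],[514,104]]
F_317 mod 647 = Q^317[0][1] = 514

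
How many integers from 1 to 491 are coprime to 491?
490

491 = 491
φ(n) = n × ∏(1 - 1/p) for each prime p dividing n
φ(491) = 491 × (1 - 1/491) = 490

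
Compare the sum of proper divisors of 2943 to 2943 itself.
deficient

Proper divisors of 2943: sum = 1 + 3 + 9 + 27 + 109 + 327 + 981 = 1457
Since 1457 < 2943, 2943 is deficient.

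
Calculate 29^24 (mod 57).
49

Repeated squaring. Binary of 24 = 11000.
29^1 ≡ 29 (mod 57); 29^2 ≡ 43 (mod 57); 29^4 ≡ 25 (mod 57); 29^8 ≡ 55 (mod 57); 29^16 ≡ 4 (mod 57)
29^24 = 29^8 × 29^16 ≡ 49 (mod 57)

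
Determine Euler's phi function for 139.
138

139 = 139
φ(n) = n × ∏(1 - 1/p) for each prime p dividing n
φ(139) = 139 × (1 - 1/139) = 138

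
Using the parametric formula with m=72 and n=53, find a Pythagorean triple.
(2375, 7632, 7993)

Euclid's formula: a = m² - n², b = 2mn, c = m² + n²
m = 72, n = 53
a = 72² - 53² = 5184 - 2809 = 2375
b = 2 × 72 × 53 = 7632
c = 72² + 53² = 5184 + 2809 = 7993
Verification: 2375² + 7632² = 5640625 + 58247424 = 63888049 = 7993² ✓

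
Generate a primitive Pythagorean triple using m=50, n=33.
(1411, 3300, 3589)

Euclid's formula: a = m² - n², b = 2mn, c = m² + n²
m = 50, n = 33
a = 50² - 33² = 2500 - 1089 = 1411
b = 2 × 50 × 33 = 3300
c = 50² + 33² = 2500 + 1089 = 3589
Verification: 1411² + 3300² = 1990921 + 10890000 = 12880921 = 3589² ✓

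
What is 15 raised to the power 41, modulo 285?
135

Repeated squaring. Binary of 41 = 101001.
15^1 ≡ 15 (mod 285); 15^2 ≡ 225 (mod 285); 15^4 ≡ 180 (mod 285); 15^8 ≡ 195 (mod 285); 15^16 ≡ 120 (mod 285); 15^32 ≡ 150 (mod 285)
15^41 = 15^1 × 15^8 × 15^32 ≡ 135 (mod 285)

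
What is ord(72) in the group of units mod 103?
17

103 is prime, so ord(72) divides φ(103) = 102.
Divisors of 102: 1, 2, 3, 6, 17, 34, 51, 102.
Repeated squaring: 72^1 ≡ 72, 72^2 ≡ 34, 72^4 ≡ 23, 72^8 ≡ 14, 72^16 ≡ 93, 72^32 ≡ 100, 72^64 ≡ 9 (mod 103).
Test 72^d mod 103 for each divisor d in increasing order:
72^1 ≡ 72
72^2 ≡ 34
72^3 = 72^2·72^1 ≡ 79
72^6 = 72^4·72^2 ≡ 61
72^17 = 72^16·72^1 ≡ 1  ← first divisor giving 1
The order is 17.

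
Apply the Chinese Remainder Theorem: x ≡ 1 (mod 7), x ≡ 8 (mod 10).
8

Using Chinese Remainder Theorem:
M = 7 × 10 = 70
M1 = 10, M2 = 7
y1 = 10^(-1) mod 7 = 5
y2 = 7^(-1) mod 10 = 3
x = (1×10×5 + 8×7×3) mod 70 = 8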